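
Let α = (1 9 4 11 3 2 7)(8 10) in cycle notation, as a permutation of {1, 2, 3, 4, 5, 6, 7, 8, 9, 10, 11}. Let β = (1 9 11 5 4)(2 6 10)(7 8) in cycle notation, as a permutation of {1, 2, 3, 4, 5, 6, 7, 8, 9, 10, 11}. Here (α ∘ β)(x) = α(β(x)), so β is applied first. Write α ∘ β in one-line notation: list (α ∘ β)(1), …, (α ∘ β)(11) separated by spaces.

4 6 2 9 11 8 10 1 3 7 5

Chase each element through β then α: 1 → 9 → 4; 2 → 6 → 6; 3 → 3 → 2; 4 → 1 → 9; 5 → 4 → 11; 6 → 10 → 8; 7 → 8 → 10; 8 → 7 → 1; 9 → 11 → 3; 10 → 2 → 7; 11 → 5 → 5.
So α ∘ β in one-line form is 4 6 2 9 11 8 10 1 3 7 5.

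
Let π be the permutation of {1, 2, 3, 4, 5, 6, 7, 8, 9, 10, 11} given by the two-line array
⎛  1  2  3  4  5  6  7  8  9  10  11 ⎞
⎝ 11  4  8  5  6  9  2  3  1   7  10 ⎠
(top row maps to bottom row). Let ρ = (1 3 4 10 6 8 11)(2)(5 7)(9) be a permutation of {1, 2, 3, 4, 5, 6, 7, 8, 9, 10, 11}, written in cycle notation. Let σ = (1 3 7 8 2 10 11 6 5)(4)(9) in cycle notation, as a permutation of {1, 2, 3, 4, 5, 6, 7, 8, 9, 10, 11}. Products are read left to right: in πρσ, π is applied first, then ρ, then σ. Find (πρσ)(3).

6

Chase 3: π(3) = 8; ρ(8) = 11; σ(11) = 6. Hence (πρσ)(3) = 6.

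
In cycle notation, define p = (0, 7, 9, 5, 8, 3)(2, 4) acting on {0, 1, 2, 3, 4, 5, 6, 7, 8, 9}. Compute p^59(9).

7

9 lies in the 6-cycle (0, 7, 9, 5, 8, 3).
Since the cycle has length 6, p^59 acts on it the same as p^5 (59 mod 6 = 5).
Advancing 5 steps from 9: 9 → 5 → 8 → 3 → 0 → 7.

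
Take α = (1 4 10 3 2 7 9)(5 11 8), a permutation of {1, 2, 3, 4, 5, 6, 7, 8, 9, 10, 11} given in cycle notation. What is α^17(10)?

7

10 lies in the 7-cycle (1 4 10 3 2 7 9).
Since the cycle has length 7, α^17 acts on it the same as α^3 (17 mod 7 = 3).
Advancing 3 steps from 10: 10 → 3 → 2 → 7.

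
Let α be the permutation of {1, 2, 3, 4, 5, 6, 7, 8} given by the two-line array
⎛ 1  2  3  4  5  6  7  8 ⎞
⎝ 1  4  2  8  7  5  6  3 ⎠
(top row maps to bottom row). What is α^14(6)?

7

Tracing 6 → 5 → … returns to 6 after 3 steps, so 6 lies in a 3-cycle (5, 7, 6).
Powers repeat with period 3 on this cycle, and 14 mod 3 = 2, so α^14(6) = α^2(6).
Stepping 2 places around the cycle: 6 → 5 → 7.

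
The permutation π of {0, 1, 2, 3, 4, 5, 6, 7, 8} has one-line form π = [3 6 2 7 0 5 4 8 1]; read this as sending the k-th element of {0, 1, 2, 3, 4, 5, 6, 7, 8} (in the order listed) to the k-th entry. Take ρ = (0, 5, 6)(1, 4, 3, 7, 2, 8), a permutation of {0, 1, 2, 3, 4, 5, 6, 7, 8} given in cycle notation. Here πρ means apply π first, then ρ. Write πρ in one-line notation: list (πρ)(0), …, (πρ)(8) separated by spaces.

7 0 8 2 5 6 3 1 4

(πρ)(x) = ρ(π(x)). Computing each image: ρ(π(0)) = ρ(3) = 7, ρ(π(1)) = ρ(6) = 0, ρ(π(2)) = ρ(2) = 8, ρ(π(3)) = ρ(7) = 2, ρ(π(4)) = ρ(0) = 5, ρ(π(5)) = ρ(5) = 6, ρ(π(6)) = ρ(4) = 3, ρ(π(7)) = ρ(8) = 1, ρ(π(8)) = ρ(1) = 4.
Hence πρ = [7 0 8 2 5 6 3 1 4].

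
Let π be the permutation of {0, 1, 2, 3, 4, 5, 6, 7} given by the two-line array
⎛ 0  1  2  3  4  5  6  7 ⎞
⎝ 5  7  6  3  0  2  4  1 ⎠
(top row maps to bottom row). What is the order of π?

10

Decomposing into disjoint cycles gives cycle lengths 5, 2, 1.
Since disjoint cycles commute, ord(π) = lcm(5, 2) = 10.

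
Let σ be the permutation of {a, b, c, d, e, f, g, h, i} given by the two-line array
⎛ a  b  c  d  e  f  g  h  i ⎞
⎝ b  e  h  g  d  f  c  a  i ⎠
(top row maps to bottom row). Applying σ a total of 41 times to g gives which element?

Tracing g → c → … returns to g after 7 steps, so g lies in a 7-cycle (a b e d g c h).
Powers repeat with period 7 on this cycle, and 41 mod 7 = 6, so σ^41(g) = σ^6(g).
Advancing 6 steps from g: g → c → h → a → b → e → d.

d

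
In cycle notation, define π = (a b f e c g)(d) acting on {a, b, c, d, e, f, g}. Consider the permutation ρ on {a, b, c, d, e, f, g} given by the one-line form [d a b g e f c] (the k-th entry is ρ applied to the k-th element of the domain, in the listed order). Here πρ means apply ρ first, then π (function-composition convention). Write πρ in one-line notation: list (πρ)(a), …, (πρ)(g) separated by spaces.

(πρ)(x) = π(ρ(x)). Computing each image: π(ρ(a)) = π(d) = d, π(ρ(b)) = π(a) = b, π(ρ(c)) = π(b) = f, π(ρ(d)) = π(g) = a, π(ρ(e)) = π(e) = c, π(ρ(f)) = π(f) = e, π(ρ(g)) = π(c) = g.
Hence πρ = [d b f a c e g].

d b f a c e g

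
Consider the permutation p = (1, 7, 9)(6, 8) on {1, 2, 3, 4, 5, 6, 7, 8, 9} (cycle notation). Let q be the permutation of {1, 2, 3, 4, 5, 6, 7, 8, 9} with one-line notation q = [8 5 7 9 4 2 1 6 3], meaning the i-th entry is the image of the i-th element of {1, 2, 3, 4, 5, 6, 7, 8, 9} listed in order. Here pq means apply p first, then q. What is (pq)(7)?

(pq)(7) = q(p(7)). p(7) = 9, then q(9) = 3. So (pq)(7) = 3.

3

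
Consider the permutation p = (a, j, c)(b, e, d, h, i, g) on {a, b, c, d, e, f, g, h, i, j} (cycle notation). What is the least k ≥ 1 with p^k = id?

6

The cycle type of p is (6, 3, 1).
The order of p is the least common multiple of its cycle lengths: lcm(6, 3) = 6.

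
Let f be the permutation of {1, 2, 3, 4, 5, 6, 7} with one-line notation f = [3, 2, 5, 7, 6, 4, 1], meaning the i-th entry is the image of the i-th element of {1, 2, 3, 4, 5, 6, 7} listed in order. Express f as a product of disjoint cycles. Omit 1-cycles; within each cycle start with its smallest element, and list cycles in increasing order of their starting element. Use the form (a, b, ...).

(1, 3, 5, 6, 4, 7)

From 1: 1 → 3 → 5 → 6 → 4 → 7 → 1, closing the cycle (1, 3, 5, 6, 4, 7).
Continuing from each remaining unvisited element yields (1, 3, 5, 6, 4, 7).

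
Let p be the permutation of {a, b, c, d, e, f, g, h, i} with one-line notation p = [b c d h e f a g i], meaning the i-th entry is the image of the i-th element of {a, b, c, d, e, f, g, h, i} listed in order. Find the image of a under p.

b

a is element number 1 of the domain, and entry number 1 of the one-line form is b, so p(a) = b.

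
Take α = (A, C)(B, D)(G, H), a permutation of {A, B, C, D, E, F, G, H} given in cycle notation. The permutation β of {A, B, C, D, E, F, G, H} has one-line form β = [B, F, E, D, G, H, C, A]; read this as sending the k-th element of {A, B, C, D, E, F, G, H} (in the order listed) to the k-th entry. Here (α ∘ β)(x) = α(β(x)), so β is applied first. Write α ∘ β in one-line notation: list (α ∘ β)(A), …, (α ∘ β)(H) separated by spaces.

Chase each element through β then α: A → B → D; B → F → F; C → E → E; D → D → B; E → G → H; F → H → G; G → C → A; H → A → C.
So α ∘ β in one-line form is D F E B H G A C.

D F E B H G A C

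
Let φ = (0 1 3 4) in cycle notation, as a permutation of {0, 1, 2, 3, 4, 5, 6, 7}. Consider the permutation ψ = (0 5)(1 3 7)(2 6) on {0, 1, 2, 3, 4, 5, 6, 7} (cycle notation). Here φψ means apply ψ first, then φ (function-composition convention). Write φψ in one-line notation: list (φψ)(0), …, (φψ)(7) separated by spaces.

5 4 6 7 0 1 2 3

For each element, apply ψ then φ: 0 → 5 → 5; 1 → 3 → 4; 2 → 6 → 6; 3 → 7 → 7; 4 → 4 → 0; 5 → 0 → 1; 6 → 2 → 2; 7 → 1 → 3.
So φψ in one-line form is 5 4 6 7 0 1 2 3.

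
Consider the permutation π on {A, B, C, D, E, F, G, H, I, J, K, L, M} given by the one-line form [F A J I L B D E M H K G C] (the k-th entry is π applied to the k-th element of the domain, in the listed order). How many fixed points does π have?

1

The fixed points (elements with π(x) = x) are {K}, so there is 1.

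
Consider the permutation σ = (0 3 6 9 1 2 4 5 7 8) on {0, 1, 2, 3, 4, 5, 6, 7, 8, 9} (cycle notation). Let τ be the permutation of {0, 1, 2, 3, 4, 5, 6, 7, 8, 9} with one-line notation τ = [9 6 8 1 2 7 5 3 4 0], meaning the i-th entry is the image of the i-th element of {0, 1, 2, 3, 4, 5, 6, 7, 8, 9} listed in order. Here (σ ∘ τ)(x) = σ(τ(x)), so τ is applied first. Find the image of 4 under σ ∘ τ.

4

τ(4) = 2, then σ(2) = 4; composing gives (σ ∘ τ)(4) = 4.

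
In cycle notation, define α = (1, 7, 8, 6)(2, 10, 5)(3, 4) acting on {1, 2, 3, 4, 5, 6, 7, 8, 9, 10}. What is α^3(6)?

6 lies in the 4-cycle (1, 7, 8, 6).
Advancing 3 steps from 6: 6 → 1 → 7 → 8.

8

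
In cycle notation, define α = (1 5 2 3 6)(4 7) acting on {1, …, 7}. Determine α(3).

In the cycle (1 5 2 3 6), 3 is followed by 6, so α(3) = 6.

6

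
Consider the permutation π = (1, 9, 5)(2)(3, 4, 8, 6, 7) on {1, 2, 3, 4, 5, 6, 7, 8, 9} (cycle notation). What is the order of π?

15

The cycle type of π is (5, 3, 1).
The order of π is the least common multiple of its cycle lengths: lcm(5, 3) = 15.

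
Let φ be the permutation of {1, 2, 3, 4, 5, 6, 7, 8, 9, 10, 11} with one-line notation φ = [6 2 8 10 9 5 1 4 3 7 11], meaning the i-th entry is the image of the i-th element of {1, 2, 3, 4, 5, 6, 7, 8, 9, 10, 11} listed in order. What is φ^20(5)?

3

Tracing 5 → 9 → … returns to 5 after 9 steps, so 5 lies in a 9-cycle (1, 6, 5, 9, 3, 8, 4, 10, 7).
On a 9-cycle, φ^9 is the identity, so φ^20 = φ^2 there (20 ≡ 2 mod 9).
Stepping 2 places around the cycle: 5 → 9 → 3.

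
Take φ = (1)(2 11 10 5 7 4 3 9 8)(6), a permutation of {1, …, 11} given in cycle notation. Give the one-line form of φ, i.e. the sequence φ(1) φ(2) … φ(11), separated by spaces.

Each element maps to the next entry in its cycle (wrapping to the front): 1↦1, 2↦11, 3↦9, 4↦3, 5↦7, 6↦6, 7↦4, 8↦2, 9↦8, 10↦5, 11↦10.
Listing these in domain order gives 1 11 9 3 7 6 4 2 8 5 10.

1 11 9 3 7 6 4 2 8 5 10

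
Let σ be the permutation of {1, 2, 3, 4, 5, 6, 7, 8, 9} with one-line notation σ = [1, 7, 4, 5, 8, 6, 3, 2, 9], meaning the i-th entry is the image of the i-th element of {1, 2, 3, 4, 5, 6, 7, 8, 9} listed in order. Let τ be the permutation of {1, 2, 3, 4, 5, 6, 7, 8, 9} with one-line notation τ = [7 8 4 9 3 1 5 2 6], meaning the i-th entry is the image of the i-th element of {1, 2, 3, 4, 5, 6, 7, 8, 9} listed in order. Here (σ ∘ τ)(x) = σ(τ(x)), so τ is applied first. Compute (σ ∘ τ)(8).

7

τ(8) = 2, then σ(2) = 7; composing gives (σ ∘ τ)(8) = 7.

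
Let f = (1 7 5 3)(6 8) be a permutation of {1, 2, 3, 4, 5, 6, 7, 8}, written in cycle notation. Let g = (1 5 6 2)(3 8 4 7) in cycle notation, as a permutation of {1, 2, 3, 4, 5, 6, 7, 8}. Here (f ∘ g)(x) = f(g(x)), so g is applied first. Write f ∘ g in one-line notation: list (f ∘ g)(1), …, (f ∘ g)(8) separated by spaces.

3 7 6 5 8 2 1 4

Chase each element through g then f: 1 → 5 → 3; 2 → 1 → 7; 3 → 8 → 6; 4 → 7 → 5; 5 → 6 → 8; 6 → 2 → 2; 7 → 3 → 1; 8 → 4 → 4.
Collecting the images, f ∘ g = [3 7 6 5 8 2 1 4].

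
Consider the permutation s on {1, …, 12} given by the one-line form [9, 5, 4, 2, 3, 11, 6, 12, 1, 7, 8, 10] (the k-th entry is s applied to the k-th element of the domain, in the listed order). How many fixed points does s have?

0

No element satisfies s(x) = x, so there are 0 fixed points.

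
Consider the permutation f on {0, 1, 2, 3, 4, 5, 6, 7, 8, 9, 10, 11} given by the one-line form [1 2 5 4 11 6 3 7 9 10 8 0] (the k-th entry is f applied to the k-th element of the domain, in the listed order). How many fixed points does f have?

The fixed points (elements with f(x) = x) are {7}, so there is 1.

1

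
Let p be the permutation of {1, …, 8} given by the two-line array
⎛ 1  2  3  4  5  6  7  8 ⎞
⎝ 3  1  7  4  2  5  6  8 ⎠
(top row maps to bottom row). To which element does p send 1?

3

The entry below 1 in the array is 3, so p(1) = 3.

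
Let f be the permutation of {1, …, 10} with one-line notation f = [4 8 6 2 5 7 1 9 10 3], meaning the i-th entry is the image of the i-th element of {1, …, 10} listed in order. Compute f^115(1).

6

Tracing 1 → 4 → … returns to 1 after 9 steps, so 1 lies in a 9-cycle (1 4 2 8 9 10 3 6 7).
Since the cycle has length 9, f^115 acts on it the same as f^7 (115 mod 9 = 7).
Advancing 7 steps from 1: 1 → 4 → 2 → 8 → 9 → 10 → 3 → 6.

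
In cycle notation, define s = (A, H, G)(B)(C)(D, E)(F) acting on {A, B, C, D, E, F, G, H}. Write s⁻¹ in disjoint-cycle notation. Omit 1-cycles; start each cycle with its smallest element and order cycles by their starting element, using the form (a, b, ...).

(A, G, H)(D, E)

The inverse reverses each cycle.
After reversing and putting each cycle's least element first, s⁻¹ = (A, G, H)(D, E).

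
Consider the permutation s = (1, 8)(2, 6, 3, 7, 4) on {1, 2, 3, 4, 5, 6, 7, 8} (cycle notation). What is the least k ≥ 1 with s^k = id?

10

The cycle type of s is (5, 2, 1).
Since disjoint cycles commute, ord(s) = lcm(5, 2) = 10.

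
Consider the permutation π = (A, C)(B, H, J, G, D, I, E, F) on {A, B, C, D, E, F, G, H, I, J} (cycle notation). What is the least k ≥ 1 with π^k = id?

The disjoint cycles have lengths 8, 2.
Since disjoint cycles commute, ord(π) = lcm(8, 2) = 8.

8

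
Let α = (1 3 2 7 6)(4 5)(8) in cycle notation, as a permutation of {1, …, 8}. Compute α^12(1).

2

1 lies in the 5-cycle (1 3 2 7 6).
Powers repeat with period 5 on this cycle, and 12 mod 5 = 2, so α^12(1) = α^2(1).
Stepping 2 places around the cycle: 1 → 3 → 2.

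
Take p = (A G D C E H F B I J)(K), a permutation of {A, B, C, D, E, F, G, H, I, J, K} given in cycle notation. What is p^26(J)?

J lies in the 10-cycle (A G D C E H F B I J).
On a 10-cycle, p^10 is the identity, so p^26 = p^6 there (26 ≡ 6 mod 10).
Advancing 6 steps from J: J → A → G → D → C → E → H.

H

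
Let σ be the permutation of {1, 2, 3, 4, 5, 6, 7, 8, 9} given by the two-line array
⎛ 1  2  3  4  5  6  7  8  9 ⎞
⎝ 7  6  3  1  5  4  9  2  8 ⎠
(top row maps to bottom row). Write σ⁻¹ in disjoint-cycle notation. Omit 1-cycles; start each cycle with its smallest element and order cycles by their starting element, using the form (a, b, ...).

First write σ in disjoint cycles: (1, 7, 9, 8, 2, 6, 4).
The inverse reverses every cycle; in canonical form, σ⁻¹ = (1, 4, 6, 2, 8, 9, 7).

(1, 4, 6, 2, 8, 9, 7)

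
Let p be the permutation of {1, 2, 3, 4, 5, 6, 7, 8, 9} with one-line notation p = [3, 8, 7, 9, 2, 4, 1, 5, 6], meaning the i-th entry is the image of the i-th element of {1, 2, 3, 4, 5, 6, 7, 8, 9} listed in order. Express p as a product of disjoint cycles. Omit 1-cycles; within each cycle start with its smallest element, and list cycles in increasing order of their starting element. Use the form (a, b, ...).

(1, 3, 7)(2, 8, 5)(4, 9, 6)

Iterating p from 1 gives 1 → 3 → 7 → 1; that is the 3-cycle (1, 3, 7).
Continuing from each remaining unvisited element yields (1, 3, 7)(2, 8, 5)(4, 9, 6).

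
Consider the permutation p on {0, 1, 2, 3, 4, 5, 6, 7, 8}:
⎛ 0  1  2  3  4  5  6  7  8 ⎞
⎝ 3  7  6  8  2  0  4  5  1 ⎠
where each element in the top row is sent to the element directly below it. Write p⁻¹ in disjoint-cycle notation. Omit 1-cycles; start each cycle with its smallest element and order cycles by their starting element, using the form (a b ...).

The cycle decomposition of p is (0 3 8 1 7 5)(2 6 4).
Reversing each cycle (and rotating so the smallest element leads) gives p⁻¹ = (0 5 7 1 8 3)(2 4 6).

(0 5 7 1 8 3)(2 4 6)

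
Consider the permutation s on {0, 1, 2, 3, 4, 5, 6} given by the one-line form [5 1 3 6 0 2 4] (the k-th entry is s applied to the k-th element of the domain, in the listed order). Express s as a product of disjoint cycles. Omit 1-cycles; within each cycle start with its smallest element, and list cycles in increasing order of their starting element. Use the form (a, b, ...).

(0, 5, 2, 3, 6, 4)

From 0: 0 → 5 → 2 → 3 → 6 → 4 → 0, closing the cycle (0, 5, 2, 3, 6, 4).
Continuing from each remaining unvisited element yields (0, 5, 2, 3, 6, 4).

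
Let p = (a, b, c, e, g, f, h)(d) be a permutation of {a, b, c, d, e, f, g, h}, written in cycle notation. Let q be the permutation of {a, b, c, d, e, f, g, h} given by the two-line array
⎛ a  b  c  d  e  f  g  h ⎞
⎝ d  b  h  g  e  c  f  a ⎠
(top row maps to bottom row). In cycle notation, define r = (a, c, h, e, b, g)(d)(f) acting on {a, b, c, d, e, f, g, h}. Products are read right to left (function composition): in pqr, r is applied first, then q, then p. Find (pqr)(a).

Chase a: r(a) = c; q(c) = h; p(h) = a. Hence (pqr)(a) = a.

a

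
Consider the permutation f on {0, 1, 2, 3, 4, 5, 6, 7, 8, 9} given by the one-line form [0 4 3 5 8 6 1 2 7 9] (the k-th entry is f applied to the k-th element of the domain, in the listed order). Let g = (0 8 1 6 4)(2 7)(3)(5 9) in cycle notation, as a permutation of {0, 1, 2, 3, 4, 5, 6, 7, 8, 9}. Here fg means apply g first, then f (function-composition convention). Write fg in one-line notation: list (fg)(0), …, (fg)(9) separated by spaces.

(fg)(x) = f(g(x)). Computing each image: f(g(0)) = f(8) = 7, f(g(1)) = f(6) = 1, f(g(2)) = f(7) = 2, f(g(3)) = f(3) = 5, f(g(4)) = f(0) = 0, f(g(5)) = f(9) = 9, f(g(6)) = f(4) = 8, f(g(7)) = f(2) = 3, f(g(8)) = f(1) = 4, f(g(9)) = f(5) = 6.
Hence fg = [7 1 2 5 0 9 8 3 4 6].

7 1 2 5 0 9 8 3 4 6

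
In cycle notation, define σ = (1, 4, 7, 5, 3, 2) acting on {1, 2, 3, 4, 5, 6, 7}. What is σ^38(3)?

1

3 lies in the 6-cycle (1, 4, 7, 5, 3, 2).
On a 6-cycle, σ^6 is the identity, so σ^38 = σ^2 there (38 ≡ 2 mod 6).
Stepping 2 places around the cycle: 3 → 2 → 1.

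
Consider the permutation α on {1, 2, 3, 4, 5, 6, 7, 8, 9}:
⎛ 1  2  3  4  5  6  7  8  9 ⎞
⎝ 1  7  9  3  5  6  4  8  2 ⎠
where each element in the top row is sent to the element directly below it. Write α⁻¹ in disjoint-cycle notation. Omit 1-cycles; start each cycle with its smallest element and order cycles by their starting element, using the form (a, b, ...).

The cycle decomposition of α is (2, 7, 4, 3, 9).
The inverse reverses every cycle; in canonical form, α⁻¹ = (2, 9, 3, 4, 7).

(2, 9, 3, 4, 7)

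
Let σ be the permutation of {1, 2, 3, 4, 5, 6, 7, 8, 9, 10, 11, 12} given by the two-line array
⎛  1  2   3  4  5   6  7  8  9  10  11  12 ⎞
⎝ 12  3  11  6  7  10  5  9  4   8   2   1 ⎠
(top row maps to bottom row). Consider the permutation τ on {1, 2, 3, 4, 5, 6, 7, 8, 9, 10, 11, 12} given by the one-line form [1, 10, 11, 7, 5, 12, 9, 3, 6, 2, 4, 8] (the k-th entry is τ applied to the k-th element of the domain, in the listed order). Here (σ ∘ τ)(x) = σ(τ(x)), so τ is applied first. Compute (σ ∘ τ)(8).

First apply τ: τ(8) = 3, then σ(3) = 11. Thus (σ ∘ τ)(8) = 11.

11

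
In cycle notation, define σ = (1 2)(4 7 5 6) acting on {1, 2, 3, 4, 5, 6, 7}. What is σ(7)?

7 appears in (4 7 5 6); the next entry (wrapping around) is 5.

5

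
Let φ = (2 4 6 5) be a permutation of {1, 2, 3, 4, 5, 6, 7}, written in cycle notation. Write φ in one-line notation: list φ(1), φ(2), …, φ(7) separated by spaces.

1 4 3 6 2 5 7

Each element maps to the next entry in its cycle (wrapping to the front): 1→1, 2→4, 3→3, 4→6, 5→2, 6→5, 7→7.
Listing these in domain order gives 1 4 3 6 2 5 7.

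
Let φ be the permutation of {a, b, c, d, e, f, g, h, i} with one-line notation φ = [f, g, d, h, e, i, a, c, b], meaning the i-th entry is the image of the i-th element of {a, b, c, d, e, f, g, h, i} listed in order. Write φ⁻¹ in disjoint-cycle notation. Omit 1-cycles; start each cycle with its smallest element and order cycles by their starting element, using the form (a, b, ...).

The cycle decomposition of φ is (a, f, i, b, g)(c, d, h).
The inverse reverses every cycle; in canonical form, φ⁻¹ = (a, g, b, i, f)(c, h, d).

(a, g, b, i, f)(c, h, d)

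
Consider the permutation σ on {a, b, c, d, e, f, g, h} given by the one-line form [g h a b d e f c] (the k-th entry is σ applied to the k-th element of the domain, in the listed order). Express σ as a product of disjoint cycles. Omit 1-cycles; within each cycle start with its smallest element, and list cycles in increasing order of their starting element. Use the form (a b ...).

(a g f e d b h c)

Start at a and follow images: a → g → f → e → d → b → h → c → a, giving the cycle (a g f e d b h c).
Continuing from each remaining unvisited element yields (a g f e d b h c).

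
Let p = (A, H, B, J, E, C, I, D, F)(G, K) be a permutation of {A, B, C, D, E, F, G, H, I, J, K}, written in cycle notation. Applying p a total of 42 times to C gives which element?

C lies in the 9-cycle (A, H, B, J, E, C, I, D, F).
Since the cycle has length 9, p^42 acts on it the same as p^6 (42 mod 9 = 6).
Stepping 6 places around the cycle: C → I → D → F → A → H → B.

B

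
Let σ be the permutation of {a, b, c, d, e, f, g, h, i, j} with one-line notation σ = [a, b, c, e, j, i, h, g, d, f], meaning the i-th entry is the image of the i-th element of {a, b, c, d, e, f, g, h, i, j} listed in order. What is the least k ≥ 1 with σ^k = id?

10

Writing σ as disjoint cycles, the cycle lengths are 5, 2, 1, 1, 1.
Since disjoint cycles commute, ord(σ) = lcm(5, 2) = 10.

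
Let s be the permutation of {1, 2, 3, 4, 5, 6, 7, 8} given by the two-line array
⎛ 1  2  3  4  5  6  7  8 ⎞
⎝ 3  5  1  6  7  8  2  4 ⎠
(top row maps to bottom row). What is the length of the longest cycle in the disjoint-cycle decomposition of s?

Decomposing into disjoint cycles gives (1 3)(2 5 7)(4 6 8); the longest has length 3.

3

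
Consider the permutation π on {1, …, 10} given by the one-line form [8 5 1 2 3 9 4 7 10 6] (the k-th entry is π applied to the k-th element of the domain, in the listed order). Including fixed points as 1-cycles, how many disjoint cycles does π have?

The cycle decomposition is (1 8 7 4 2 5 3)(6 9 10), which has 2 cycles (counting 1-cycles).

2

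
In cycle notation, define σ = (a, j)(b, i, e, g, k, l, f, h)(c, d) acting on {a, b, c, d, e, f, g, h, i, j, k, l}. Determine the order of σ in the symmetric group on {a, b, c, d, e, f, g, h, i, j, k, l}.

The disjoint cycles have lengths 8, 2, 2.
Since disjoint cycles commute, ord(σ) = lcm(8, 2, 2) = 8.

8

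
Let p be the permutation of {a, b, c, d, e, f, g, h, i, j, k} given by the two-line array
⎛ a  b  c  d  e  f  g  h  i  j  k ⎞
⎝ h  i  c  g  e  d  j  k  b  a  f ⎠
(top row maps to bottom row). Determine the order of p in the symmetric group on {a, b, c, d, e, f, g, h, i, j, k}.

Writing p as disjoint cycles, the cycle lengths are 7, 2, 1, 1.
The order is lcm(7, 2) = 14.

14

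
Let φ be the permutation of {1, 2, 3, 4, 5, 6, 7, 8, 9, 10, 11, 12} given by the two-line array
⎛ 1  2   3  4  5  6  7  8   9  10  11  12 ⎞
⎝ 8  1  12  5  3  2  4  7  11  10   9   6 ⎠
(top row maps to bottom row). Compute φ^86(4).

2

Tracing 4 → 5 → … returns to 4 after 9 steps, so 4 lies in a 9-cycle (1, 8, 7, 4, 5, 3, 12, 6, 2).
Powers repeat with period 9 on this cycle, and 86 mod 9 = 5, so φ^86(4) = φ^5(4).
Stepping 5 places around the cycle: 4 → 5 → 3 → 12 → 6 → 2.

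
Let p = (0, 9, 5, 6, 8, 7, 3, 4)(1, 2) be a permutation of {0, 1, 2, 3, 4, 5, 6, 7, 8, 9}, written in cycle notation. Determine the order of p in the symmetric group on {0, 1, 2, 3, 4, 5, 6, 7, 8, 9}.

The disjoint cycles have lengths 8, 2.
The order is lcm(8, 2) = 8.

8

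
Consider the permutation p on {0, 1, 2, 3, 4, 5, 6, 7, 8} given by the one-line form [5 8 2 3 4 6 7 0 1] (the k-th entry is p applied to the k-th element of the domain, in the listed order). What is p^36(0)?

Tracing 0 → 5 → … returns to 0 after 4 steps, so 0 lies in a 4-cycle (0 5 6 7).
Since the cycle has length 4, p^36 acts on it the same as p^0 (36 mod 4 = 0).
So p^36(0) = 0.

0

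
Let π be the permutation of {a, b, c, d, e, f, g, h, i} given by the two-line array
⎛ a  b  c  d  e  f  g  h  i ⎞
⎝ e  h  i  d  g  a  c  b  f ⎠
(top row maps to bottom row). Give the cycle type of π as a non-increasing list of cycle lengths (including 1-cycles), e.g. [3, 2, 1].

[6, 2, 1]

The disjoint cycles are (a, e, g, c, i, f)(b, h)(d), with lengths 6, 2, 1 in non-increasing order.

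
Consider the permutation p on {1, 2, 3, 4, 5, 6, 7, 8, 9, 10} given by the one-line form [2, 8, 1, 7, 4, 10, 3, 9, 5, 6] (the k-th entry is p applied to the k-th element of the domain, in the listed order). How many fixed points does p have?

No element satisfies p(x) = x, so there are 0 fixed points.

0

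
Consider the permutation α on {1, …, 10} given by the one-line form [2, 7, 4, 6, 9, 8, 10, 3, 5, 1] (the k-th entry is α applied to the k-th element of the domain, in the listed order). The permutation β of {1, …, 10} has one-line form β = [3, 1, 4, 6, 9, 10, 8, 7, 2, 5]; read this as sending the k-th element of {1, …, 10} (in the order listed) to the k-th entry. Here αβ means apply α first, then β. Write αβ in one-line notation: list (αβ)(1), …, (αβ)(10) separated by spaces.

For each element, apply α then β: 1 → 2 → 1; 2 → 7 → 8; 3 → 4 → 6; 4 → 6 → 10; 5 → 9 → 2; 6 → 8 → 7; 7 → 10 → 5; 8 → 3 → 4; 9 → 5 → 9; 10 → 1 → 3.
So αβ in one-line form is 1 8 6 10 2 7 5 4 9 3.

1 8 6 10 2 7 5 4 9 3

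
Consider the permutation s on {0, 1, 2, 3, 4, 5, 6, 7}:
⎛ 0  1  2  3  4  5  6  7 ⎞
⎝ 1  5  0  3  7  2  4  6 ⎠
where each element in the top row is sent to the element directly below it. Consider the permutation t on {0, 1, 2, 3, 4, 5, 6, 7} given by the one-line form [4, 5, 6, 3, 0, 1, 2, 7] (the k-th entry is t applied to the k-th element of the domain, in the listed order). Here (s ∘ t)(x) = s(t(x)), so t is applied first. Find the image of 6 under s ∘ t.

0

First apply t: t(6) = 2, then s(2) = 0. Thus (s ∘ t)(6) = 0.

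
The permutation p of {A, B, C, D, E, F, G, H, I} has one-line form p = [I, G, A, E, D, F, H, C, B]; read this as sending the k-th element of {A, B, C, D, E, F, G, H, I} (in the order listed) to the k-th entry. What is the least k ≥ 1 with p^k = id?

6

Writing p as disjoint cycles, the cycle lengths are 6, 2, 1.
The order is lcm(6, 2) = 6.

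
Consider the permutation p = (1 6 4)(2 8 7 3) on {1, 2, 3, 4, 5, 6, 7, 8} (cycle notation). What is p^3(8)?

2

8 lies in the 4-cycle (2 8 7 3).
Advancing 3 steps from 8: 8 → 7 → 3 → 2.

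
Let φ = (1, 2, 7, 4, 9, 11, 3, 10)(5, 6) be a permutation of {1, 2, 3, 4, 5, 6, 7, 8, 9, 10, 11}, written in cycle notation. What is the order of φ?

The disjoint cycles have lengths 8, 2, 1.
The order of φ is the least common multiple of its cycle lengths: lcm(8, 2) = 8.

8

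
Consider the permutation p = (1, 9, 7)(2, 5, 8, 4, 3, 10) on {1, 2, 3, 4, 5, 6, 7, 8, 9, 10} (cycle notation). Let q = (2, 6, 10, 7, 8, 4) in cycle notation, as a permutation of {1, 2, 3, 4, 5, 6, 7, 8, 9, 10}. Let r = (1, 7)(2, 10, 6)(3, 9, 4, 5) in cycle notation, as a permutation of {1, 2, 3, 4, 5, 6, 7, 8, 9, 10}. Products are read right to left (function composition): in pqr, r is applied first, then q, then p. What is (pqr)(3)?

7

(pqr)(3) = p(q(r(3))). r(3) = 9, then q(9) = 9, then p(9) = 7, so the result is 7.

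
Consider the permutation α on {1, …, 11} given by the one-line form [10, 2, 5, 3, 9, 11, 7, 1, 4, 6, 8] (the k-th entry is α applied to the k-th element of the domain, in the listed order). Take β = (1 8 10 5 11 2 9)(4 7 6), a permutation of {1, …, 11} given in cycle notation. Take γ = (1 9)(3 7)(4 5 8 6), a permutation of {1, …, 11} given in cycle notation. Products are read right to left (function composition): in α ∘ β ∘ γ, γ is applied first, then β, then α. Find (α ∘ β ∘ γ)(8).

(α ∘ β ∘ γ)(8) = α(β(γ(8))). γ(8) = 6, then β(6) = 4, then α(4) = 3, so the result is 3.

3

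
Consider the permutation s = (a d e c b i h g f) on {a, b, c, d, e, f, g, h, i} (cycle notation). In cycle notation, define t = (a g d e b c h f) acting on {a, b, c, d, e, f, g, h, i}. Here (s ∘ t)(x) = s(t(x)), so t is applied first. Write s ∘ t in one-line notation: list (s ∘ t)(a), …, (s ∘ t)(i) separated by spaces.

(s ∘ t)(x) = s(t(x)). Computing each image: s(t(a)) = s(g) = f, s(t(b)) = s(c) = b, s(t(c)) = s(h) = g, s(t(d)) = s(e) = c, s(t(e)) = s(b) = i, s(t(f)) = s(a) = d, s(t(g)) = s(d) = e, s(t(h)) = s(f) = a, s(t(i)) = s(i) = h.
Hence s ∘ t = [f b g c i d e a h].

f b g c i d e a h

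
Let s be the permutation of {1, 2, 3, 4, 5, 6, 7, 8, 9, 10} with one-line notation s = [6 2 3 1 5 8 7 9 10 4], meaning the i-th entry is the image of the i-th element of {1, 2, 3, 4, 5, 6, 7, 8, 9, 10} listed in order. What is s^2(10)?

1

Tracing 10 → 4 → … returns to 10 after 6 steps, so 10 lies in a 6-cycle (1 6 8 9 10 4).
Advancing 2 steps from 10: 10 → 4 → 1.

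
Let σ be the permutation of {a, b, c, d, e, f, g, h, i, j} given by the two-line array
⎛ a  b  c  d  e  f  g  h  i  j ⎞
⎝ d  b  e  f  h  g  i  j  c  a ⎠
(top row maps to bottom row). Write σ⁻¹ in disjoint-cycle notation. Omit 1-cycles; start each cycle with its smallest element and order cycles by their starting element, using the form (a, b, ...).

First write σ in disjoint cycles: (a, d, f, g, i, c, e, h, j).
The inverse reverses every cycle; in canonical form, σ⁻¹ = (a, j, h, e, c, i, g, f, d).

(a, j, h, e, c, i, g, f, d)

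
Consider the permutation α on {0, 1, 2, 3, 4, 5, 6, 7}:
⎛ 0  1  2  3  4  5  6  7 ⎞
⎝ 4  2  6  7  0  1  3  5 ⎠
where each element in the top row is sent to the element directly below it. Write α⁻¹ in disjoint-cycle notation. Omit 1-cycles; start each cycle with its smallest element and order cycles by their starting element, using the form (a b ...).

(0 4)(1 5 7 3 6 2)

First write α in disjoint cycles: (0 4)(1 2 6 3 7 5).
Reversing each cycle (and rotating so the smallest element leads) gives α⁻¹ = (0 4)(1 5 7 3 6 2).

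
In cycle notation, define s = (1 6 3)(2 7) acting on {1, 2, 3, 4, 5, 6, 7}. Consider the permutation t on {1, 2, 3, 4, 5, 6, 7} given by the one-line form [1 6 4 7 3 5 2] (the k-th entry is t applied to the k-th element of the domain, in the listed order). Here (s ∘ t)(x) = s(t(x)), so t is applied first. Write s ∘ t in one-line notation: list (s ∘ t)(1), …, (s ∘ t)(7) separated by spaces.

(s ∘ t)(x) = s(t(x)). Computing each image: s(t(1)) = s(1) = 6, s(t(2)) = s(6) = 3, s(t(3)) = s(4) = 4, s(t(4)) = s(7) = 2, s(t(5)) = s(3) = 1, s(t(6)) = s(5) = 5, s(t(7)) = s(2) = 7.
Hence s ∘ t = [6 3 4 2 1 5 7].

6 3 4 2 1 5 7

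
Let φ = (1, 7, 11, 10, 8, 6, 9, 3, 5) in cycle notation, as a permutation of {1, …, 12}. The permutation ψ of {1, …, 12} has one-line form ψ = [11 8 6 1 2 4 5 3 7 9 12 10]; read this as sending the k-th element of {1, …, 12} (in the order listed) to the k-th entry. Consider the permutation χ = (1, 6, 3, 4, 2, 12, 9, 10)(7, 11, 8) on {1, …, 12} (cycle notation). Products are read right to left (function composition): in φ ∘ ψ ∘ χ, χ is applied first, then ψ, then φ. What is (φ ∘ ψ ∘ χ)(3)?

7

Apply the permutations in order: χ(3) = 4, then ψ(4) = 1, then φ(1) = 7. So (φ ∘ ψ ∘ χ)(3) = 7.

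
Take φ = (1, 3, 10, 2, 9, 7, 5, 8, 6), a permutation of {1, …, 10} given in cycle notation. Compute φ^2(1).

1 lies in the 9-cycle (1, 3, 10, 2, 9, 7, 5, 8, 6).
Stepping 2 places around the cycle: 1 → 3 → 10.

10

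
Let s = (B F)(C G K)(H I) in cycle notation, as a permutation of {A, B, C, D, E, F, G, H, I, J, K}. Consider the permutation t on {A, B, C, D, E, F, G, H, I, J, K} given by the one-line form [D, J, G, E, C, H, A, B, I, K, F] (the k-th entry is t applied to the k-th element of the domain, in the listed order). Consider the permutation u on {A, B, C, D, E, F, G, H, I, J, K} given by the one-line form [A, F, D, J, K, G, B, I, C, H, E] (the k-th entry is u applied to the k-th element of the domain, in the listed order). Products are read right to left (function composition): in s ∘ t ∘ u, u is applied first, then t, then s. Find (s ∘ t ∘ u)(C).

E

(s ∘ t ∘ u)(C) = s(t(u(C))). u(C) = D, then t(D) = E, then s(E) = E, so the result is E.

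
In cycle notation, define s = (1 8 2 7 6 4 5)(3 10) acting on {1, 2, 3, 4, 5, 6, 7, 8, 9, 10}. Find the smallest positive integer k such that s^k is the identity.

14

The disjoint cycles have lengths 7, 2, 1.
The order of s is the least common multiple of its cycle lengths: lcm(7, 2) = 14.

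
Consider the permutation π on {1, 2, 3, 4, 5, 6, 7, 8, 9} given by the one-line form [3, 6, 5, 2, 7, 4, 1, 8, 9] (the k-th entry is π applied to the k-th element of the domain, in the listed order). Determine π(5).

7

5 is element number 5 of the domain, and entry number 5 of the one-line form is 7, so π(5) = 7.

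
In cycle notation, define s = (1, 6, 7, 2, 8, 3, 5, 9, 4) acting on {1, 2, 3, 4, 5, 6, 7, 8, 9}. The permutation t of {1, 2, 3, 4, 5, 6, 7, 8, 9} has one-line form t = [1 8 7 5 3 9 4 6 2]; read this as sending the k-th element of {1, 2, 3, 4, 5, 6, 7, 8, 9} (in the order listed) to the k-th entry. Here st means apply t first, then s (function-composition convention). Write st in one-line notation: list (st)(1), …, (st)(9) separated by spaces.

6 3 2 9 5 4 1 7 8

Chase each element through t then s: 1 → 1 → 6; 2 → 8 → 3; 3 → 7 → 2; 4 → 5 → 9; 5 → 3 → 5; 6 → 9 → 4; 7 → 4 → 1; 8 → 6 → 7; 9 → 2 → 8.
Collecting the images, st = [6 3 2 9 5 4 1 7 8].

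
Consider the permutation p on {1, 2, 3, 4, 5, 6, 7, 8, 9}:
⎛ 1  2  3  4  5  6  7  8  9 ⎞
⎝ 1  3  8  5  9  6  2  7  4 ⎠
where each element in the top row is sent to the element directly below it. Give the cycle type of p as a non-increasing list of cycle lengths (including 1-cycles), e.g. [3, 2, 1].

The disjoint cycles are (1)(2 3 8 7)(4 5 9)(6), with lengths 4, 3, 1, 1 in non-increasing order.

[4, 3, 1, 1]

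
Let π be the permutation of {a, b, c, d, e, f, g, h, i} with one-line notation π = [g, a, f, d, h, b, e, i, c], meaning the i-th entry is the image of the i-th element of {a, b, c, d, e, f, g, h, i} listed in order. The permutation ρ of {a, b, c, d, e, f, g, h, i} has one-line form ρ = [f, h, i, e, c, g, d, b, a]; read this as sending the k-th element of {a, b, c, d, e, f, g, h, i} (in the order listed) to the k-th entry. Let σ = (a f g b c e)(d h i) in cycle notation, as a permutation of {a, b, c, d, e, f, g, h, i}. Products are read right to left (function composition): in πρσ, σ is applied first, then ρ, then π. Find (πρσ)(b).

Apply the permutations in order: σ(b) = c, then ρ(c) = i, then π(i) = c. So (πρσ)(b) = c.

c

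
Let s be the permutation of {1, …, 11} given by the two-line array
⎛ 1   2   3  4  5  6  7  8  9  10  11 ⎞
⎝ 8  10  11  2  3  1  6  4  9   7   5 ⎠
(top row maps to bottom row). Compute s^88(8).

7

Tracing 8 → 4 → … returns to 8 after 7 steps, so 8 lies in a 7-cycle (1, 8, 4, 2, 10, 7, 6).
Since the cycle has length 7, s^88 acts on it the same as s^4 (88 mod 7 = 4).
Stepping 4 places around the cycle: 8 → 4 → 2 → 10 → 7.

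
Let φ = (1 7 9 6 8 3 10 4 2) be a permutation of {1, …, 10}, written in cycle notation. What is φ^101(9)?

8

9 lies in the 9-cycle (1 7 9 6 8 3 10 4 2).
Powers repeat with period 9 on this cycle, and 101 mod 9 = 2, so φ^101(9) = φ^2(9).
Stepping 2 places around the cycle: 9 → 6 → 8.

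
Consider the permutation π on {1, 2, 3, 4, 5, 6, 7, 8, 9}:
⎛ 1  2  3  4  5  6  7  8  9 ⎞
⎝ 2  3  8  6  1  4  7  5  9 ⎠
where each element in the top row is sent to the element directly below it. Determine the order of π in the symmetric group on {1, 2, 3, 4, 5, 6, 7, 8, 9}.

10

The disjoint-cycle form of π has cycle lengths 5, 2, 1, 1.
The order of π is the least common multiple of its cycle lengths: lcm(5, 2) = 10.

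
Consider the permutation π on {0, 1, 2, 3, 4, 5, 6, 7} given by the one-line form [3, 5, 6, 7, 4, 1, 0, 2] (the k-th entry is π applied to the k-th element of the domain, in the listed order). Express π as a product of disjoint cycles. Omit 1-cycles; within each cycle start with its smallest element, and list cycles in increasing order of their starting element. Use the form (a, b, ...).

(0, 3, 7, 2, 6)(1, 5)

Iterating π from 0 gives 0 → 3 → 7 → 2 → 6 → 0; that is the 5-cycle (0, 3, 7, 2, 6).
Continuing from each remaining unvisited element yields (0, 3, 7, 2, 6)(1, 5).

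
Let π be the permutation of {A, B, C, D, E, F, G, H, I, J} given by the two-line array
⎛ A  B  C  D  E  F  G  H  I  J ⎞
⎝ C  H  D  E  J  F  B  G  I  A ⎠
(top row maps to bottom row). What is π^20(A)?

Tracing A → C → … returns to A after 5 steps, so A lies in a 5-cycle (A C D E J).
On a 5-cycle, π^5 is the identity, so π^20 = π^0 there (20 ≡ 0 mod 5).
So π^20(A) = A.

A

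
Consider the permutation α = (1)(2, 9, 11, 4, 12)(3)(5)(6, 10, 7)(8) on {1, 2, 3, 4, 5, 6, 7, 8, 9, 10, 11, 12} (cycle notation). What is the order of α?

The cycle type of α is (5, 3, 1, 1, 1, 1).
The order of α is the least common multiple of its cycle lengths: lcm(5, 3) = 15.

15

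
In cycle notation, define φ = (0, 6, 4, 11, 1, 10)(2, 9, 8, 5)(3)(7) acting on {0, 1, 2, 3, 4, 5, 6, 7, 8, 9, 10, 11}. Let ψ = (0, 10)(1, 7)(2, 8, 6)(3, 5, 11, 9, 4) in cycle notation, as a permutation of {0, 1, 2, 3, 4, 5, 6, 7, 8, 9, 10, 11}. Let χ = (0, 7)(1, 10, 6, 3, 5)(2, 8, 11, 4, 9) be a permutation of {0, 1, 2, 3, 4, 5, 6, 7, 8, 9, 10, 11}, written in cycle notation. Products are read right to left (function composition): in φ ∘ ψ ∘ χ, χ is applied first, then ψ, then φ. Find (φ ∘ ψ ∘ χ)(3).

1

Apply the permutations in order: χ(3) = 5, then ψ(5) = 11, then φ(11) = 1. So (φ ∘ ψ ∘ χ)(3) = 1.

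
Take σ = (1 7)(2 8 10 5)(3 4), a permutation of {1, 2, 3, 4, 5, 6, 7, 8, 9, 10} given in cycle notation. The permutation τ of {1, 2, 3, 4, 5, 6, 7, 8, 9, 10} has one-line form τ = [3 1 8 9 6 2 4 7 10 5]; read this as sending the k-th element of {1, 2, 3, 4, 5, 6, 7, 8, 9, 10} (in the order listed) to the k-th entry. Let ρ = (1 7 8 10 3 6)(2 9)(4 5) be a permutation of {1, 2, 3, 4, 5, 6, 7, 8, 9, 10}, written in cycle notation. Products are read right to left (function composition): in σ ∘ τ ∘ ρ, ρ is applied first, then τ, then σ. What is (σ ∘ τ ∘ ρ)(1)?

3

(σ ∘ τ ∘ ρ)(1) = σ(τ(ρ(1))). ρ(1) = 7, then τ(7) = 4, then σ(4) = 3, so the result is 3.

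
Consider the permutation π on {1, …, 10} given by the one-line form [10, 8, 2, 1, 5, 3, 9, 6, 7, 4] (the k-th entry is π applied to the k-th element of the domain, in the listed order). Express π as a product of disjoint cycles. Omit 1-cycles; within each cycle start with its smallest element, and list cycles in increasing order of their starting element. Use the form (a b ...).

(1 10 4)(2 8 6 3)(7 9)

Iterating π from 1 gives 1 → 10 → 4 → 1; that is the 3-cycle (1 10 4).
Repeating from the next unused element and collecting all non-trivial cycles gives (1 10 4)(2 8 6 3)(7 9).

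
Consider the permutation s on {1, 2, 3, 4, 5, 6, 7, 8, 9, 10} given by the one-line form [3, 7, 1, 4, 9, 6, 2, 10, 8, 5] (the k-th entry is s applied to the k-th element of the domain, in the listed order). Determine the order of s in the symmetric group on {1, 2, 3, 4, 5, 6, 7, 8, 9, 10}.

4

Decomposing into disjoint cycles gives cycle lengths 4, 2, 2, 1, 1.
The order is lcm(4, 2, 2) = 4.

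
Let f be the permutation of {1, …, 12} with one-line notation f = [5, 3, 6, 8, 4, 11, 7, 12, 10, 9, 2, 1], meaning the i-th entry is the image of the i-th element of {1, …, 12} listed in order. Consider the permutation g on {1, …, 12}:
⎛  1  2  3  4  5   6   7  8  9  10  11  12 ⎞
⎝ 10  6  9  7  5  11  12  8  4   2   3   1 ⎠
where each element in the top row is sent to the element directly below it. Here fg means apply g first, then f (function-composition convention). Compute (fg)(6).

2

g(6) = 11, then f(11) = 2; composing gives (fg)(6) = 2.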